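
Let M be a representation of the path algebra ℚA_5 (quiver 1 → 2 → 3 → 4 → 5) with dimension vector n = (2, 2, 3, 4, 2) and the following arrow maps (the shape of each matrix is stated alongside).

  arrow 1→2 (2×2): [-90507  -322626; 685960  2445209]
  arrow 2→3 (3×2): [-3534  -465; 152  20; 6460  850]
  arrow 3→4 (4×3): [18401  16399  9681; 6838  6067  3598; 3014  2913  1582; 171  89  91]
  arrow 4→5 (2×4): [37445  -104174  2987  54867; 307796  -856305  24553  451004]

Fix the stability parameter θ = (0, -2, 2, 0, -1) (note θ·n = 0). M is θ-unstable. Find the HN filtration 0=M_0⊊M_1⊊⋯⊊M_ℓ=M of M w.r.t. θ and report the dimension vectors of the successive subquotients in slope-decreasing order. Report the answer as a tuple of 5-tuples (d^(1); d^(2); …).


Interval decomposition of M: I[1,2], I[1,4], I[3,3], I[3,5], I[4,4], I[4,5].
HN type (ℓ=6): μ^(1)=2; μ^(2)=1; μ^(3)=1/3; μ^(4)=0; μ^(5)=-1/2; μ^(6)=-1

((0, 0, 1, 0, 0); (0, 0, 1, 1, 0); (0, 0, 1, 1, 1); (0, 0, 0, 1, 0); (0, 0, 0, 1, 1); (2, 2, 0, 0, 0))


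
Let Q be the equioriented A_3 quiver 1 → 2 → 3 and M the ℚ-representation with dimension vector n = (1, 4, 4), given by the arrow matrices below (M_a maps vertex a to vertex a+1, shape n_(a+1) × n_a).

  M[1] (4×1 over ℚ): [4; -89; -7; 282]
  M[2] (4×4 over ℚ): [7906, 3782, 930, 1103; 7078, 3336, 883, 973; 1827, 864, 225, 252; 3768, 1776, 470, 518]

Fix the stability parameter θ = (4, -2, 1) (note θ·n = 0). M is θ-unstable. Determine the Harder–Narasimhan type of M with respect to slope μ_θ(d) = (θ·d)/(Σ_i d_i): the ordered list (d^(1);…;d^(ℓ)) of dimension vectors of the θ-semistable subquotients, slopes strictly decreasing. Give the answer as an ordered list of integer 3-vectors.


Barcode: M ≅ I[1,3], I[2,2], I[2,3]^2, I[3,3]. HN layers by μ_θ (2 steps, strictly decreasing):
  μ^(1)=1; μ^(2)=-2

((1, 1, 4); (0, 3, 0))


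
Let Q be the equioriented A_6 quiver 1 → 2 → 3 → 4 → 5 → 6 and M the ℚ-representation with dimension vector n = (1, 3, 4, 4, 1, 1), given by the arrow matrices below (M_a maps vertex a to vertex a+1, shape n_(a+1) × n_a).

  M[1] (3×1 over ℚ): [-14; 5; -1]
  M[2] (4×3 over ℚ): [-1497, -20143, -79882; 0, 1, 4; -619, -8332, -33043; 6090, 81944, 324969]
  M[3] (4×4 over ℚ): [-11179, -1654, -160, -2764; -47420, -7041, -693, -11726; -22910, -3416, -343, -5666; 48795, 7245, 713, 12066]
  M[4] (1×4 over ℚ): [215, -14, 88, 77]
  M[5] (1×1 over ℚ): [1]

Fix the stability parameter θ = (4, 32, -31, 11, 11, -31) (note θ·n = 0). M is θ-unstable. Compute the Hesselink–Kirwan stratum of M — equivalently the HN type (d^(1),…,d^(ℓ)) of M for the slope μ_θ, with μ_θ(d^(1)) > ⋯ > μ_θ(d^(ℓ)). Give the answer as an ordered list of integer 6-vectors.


Interval decomposition of M: I[1,4], I[2,4], I[2,6], I[3,3], I[4,4].
HN type (ℓ=5): μ^(1)=11; μ^(2)=5/3; μ^(3)=1/2; μ^(4)=-8/5; μ^(5)=-31

((0, 0, 0, 3, 0, 0); (1, 1, 1, 0, 0, 0); (0, 1, 1, 0, 0, 0); (0, 1, 1, 1, 1, 1); (0, 0, 1, 0, 0, 0))


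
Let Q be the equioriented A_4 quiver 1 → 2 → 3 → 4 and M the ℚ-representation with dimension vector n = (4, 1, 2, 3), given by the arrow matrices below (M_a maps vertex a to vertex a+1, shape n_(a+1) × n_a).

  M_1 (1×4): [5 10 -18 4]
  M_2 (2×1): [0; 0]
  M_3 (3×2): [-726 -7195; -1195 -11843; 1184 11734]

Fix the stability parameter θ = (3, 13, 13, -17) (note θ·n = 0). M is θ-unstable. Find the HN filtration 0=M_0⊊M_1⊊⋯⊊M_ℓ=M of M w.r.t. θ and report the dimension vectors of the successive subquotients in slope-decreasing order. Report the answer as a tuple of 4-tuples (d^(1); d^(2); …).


Via rank(M_{q-1}∘⋯∘M_p): M ≅ I[1,1]^3, I[1,2], I[3,4]^2, I[4,4].
μ_θ-semistable layers: μ^(1)=13; μ^(2)=3; μ^(3)=-2; μ^(4)=-17

((0, 1, 0, 0); (4, 0, 0, 0); (0, 0, 2, 2); (0, 0, 0, 1))


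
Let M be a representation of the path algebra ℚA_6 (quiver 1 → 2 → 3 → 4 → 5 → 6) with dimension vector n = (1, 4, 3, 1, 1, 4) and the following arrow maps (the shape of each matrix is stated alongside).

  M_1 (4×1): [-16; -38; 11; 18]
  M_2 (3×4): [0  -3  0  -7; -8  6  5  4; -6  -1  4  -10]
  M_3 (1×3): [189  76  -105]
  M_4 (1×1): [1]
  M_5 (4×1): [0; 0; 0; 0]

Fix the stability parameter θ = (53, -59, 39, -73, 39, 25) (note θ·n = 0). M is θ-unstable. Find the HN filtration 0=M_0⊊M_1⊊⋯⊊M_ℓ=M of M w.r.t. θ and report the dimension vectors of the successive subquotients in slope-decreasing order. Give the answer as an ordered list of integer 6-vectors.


Via rank(M_{q-1}∘⋯∘M_p): M ≅ I[1,5], I[2,2], I[2,3]^2, I[6,6]^4.
μ_θ-semistable layers: μ^(1)=39; μ^(2)=25; μ^(3)=-10; μ^(4)=-59

((0, 0, 2, 0, 1, 0); (0, 0, 0, 0, 0, 4); (1, 1, 1, 1, 0, 0); (0, 3, 0, 0, 0, 0))


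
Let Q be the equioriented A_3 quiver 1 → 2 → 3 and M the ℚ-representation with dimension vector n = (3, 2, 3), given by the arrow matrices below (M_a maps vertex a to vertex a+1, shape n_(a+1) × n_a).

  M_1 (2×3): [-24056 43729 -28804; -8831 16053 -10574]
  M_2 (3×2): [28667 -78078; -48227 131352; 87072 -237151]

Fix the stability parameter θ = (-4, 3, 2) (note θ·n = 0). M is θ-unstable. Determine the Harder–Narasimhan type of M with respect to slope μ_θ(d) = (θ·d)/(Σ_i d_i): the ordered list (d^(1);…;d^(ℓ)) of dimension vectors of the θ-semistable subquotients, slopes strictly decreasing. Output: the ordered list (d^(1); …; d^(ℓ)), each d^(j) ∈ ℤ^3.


Interval decomposition of M: I[1,1], I[1,3]^2, I[3,3].
HN type (ℓ=3): μ^(1)=5/2; μ^(2)=2; μ^(3)=-4

((0, 2, 2); (0, 0, 1); (3, 0, 0))


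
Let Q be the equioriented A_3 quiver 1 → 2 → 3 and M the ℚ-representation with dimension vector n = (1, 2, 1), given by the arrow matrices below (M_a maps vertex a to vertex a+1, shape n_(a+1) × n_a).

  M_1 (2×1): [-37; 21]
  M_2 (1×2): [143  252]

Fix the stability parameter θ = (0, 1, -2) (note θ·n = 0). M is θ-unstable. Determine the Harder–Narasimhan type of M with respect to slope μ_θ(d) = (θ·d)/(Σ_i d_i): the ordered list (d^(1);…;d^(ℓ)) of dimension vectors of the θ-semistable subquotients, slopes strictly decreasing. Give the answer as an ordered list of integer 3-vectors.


Interval decomposition of M: I[1,3], I[2,2].
HN type (ℓ=2): μ^(1)=1; μ^(2)=-1/3

((0, 1, 0); (1, 1, 1))


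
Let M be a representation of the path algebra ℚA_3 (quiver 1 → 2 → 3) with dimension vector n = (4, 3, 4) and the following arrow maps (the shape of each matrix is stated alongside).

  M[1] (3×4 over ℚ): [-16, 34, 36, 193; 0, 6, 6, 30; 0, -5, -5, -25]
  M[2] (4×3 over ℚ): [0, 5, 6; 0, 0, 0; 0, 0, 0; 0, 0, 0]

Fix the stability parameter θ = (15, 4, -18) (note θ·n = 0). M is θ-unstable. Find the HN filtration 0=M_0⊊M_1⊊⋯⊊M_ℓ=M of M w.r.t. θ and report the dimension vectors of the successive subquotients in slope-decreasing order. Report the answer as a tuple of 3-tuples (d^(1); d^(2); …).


Interval decomposition of M: I[1,1]^2, I[1,2]^2, I[2,3], I[3,3]^3.
HN type (ℓ=4): μ^(1)=15; μ^(2)=19/2; μ^(3)=-7; μ^(4)=-18

((2, 0, 0); (2, 2, 0); (0, 1, 1); (0, 0, 3))


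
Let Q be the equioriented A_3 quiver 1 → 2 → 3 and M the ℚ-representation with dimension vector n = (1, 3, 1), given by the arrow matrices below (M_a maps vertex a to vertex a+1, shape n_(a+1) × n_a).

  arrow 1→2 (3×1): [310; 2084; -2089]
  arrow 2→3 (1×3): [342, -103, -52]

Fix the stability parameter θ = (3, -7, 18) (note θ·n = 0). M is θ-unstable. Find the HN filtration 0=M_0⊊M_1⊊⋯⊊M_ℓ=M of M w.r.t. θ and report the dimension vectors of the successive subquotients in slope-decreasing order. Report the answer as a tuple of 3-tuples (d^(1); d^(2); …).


Interval decomposition of M: I[1,3], I[2,2]^2.
HN type (ℓ=3): μ^(1)=18; μ^(2)=-2; μ^(3)=-7

((0, 0, 1); (1, 1, 0); (0, 2, 0))


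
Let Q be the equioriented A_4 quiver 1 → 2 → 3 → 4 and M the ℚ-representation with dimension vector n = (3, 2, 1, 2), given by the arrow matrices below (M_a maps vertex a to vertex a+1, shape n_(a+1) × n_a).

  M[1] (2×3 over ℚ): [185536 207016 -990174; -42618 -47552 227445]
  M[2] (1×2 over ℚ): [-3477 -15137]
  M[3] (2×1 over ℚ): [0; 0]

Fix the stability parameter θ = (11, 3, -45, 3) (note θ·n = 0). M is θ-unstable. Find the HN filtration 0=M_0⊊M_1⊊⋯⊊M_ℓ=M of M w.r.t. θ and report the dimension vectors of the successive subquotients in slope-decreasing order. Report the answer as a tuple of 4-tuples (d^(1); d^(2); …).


Via rank(M_{q-1}∘⋯∘M_p): M ≅ I[1,1], I[1,2], I[1,3], I[4,4]^2.
μ_θ-semistable layers: μ^(1)=11; μ^(2)=7; μ^(3)=3; μ^(4)=-31/3

((1, 0, 0, 0); (1, 1, 0, 0); (0, 0, 0, 2); (1, 1, 1, 0))


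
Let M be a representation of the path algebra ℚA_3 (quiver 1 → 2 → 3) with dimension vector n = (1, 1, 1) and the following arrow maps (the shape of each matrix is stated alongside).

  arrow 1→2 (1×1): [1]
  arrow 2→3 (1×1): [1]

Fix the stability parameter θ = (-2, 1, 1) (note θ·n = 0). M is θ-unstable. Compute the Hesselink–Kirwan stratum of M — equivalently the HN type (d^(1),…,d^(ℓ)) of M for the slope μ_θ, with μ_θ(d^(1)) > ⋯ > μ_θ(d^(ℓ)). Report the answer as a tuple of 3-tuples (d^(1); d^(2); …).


Barcode: M ≅ I[1,3]. HN layers by μ_θ (2 steps, strictly decreasing):
  μ^(1)=1; μ^(2)=-2

((0, 1, 1); (1, 0, 0))


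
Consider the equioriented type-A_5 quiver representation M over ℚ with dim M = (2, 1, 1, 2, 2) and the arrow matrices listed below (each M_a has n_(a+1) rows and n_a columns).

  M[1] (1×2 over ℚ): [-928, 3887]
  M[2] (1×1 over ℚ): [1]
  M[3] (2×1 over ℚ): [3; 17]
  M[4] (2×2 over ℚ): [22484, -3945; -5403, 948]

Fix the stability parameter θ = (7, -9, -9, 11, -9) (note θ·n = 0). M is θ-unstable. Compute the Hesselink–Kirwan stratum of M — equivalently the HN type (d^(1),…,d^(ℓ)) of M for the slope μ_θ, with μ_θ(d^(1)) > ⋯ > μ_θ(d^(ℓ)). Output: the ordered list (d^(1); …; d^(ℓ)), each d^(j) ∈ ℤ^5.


Barcode: M ≅ I[1,1], I[1,5], I[4,5]. HN layers by μ_θ (3 steps, strictly decreasing):
  μ^(1)=7; μ^(2)=1; μ^(3)=-11/3

((1, 0, 0, 0, 0); (0, 0, 0, 2, 2); (1, 1, 1, 0, 0))


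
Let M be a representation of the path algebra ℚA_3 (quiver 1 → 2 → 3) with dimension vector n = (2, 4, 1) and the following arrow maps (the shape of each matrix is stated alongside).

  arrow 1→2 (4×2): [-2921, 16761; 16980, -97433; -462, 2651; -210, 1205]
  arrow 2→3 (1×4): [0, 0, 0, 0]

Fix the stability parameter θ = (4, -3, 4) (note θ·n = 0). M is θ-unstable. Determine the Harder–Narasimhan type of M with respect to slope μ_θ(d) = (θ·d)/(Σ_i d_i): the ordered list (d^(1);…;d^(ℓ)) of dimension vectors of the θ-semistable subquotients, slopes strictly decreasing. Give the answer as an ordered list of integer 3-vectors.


Barcode: M ≅ I[1,2]^2, I[2,2]^2, I[3,3]. HN layers by μ_θ (3 steps, strictly decreasing):
  μ^(1)=4; μ^(2)=1/2; μ^(3)=-3

((0, 0, 1); (2, 2, 0); (0, 2, 0))


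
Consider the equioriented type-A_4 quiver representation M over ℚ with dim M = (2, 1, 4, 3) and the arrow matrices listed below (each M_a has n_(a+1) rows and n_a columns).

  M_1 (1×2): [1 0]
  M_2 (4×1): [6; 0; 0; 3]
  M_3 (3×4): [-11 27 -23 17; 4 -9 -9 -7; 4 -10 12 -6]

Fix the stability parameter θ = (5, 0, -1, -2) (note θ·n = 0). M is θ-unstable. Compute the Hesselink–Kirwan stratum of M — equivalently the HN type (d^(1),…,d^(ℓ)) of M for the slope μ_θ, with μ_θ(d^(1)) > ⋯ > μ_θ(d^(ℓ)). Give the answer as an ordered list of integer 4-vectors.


Interval decomposition of M: I[1,1], I[1,4], I[3,3], I[3,4]^2.
HN type (ℓ=4): μ^(1)=5; μ^(2)=1/2; μ^(3)=-1; μ^(4)=-3/2

((1, 0, 0, 0); (1, 1, 1, 1); (0, 0, 1, 0); (0, 0, 2, 2))


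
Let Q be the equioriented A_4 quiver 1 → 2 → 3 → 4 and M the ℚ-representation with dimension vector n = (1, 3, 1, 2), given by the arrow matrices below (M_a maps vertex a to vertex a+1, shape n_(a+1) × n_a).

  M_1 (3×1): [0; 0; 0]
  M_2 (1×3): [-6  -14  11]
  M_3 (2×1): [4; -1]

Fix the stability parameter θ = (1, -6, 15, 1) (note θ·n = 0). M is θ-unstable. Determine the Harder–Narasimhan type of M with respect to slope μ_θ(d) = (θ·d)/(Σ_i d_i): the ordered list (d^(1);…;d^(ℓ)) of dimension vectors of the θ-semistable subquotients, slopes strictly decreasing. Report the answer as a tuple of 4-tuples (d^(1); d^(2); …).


Barcode: M ≅ I[1,1], I[2,2]^2, I[2,4], I[4,4]. HN layers by μ_θ (3 steps, strictly decreasing):
  μ^(1)=8; μ^(2)=1; μ^(3)=-6

((0, 0, 1, 1); (1, 0, 0, 1); (0, 3, 0, 0))


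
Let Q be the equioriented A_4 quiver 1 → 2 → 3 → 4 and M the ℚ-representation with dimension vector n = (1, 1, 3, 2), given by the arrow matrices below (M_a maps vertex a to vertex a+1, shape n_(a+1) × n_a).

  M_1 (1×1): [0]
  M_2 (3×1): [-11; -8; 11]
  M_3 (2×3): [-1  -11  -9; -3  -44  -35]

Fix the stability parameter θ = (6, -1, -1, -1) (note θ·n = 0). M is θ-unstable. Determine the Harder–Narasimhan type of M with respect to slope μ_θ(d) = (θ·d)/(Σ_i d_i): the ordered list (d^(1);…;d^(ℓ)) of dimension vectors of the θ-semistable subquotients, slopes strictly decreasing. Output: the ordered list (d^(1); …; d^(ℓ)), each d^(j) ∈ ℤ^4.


Barcode: M ≅ I[1,1], I[2,3], I[3,4]^2. HN layers by μ_θ (2 steps, strictly decreasing):
  μ^(1)=6; μ^(2)=-1

((1, 0, 0, 0); (0, 1, 3, 2))


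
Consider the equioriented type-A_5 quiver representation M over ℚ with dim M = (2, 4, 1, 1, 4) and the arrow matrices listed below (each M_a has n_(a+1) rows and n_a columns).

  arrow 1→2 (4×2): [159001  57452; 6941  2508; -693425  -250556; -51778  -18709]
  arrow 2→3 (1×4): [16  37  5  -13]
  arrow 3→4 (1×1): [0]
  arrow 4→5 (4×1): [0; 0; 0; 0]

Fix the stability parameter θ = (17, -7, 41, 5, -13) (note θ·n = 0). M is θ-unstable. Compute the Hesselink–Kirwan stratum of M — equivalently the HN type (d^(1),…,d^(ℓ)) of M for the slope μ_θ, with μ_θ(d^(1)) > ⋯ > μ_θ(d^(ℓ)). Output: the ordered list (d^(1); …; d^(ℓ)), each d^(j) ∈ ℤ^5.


Barcode: M ≅ I[1,2], I[1,3], I[2,2]^2, I[4,4], I[5,5]^4. HN layers by μ_θ (4 steps, strictly decreasing):
  μ^(1)=41; μ^(2)=5; μ^(3)=-7; μ^(4)=-13

((0, 0, 1, 0, 0); (2, 2, 0, 1, 0); (0, 2, 0, 0, 0); (0, 0, 0, 0, 4))


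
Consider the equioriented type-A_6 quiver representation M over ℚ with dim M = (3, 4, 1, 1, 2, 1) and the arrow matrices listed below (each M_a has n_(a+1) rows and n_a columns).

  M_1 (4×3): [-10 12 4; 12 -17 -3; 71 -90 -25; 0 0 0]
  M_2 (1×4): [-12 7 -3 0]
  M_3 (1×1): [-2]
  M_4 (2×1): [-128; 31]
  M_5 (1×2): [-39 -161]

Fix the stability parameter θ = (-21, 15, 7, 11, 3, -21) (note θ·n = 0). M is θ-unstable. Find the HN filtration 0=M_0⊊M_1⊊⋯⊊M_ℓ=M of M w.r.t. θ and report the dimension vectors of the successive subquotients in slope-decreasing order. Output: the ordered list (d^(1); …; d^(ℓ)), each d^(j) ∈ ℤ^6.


Barcode: M ≅ I[1,2]^2, I[1,6], I[2,2], I[5,5]. HN layers by μ_θ (3 steps, strictly decreasing):
  μ^(1)=15; μ^(2)=3; μ^(3)=-21

((0, 3, 0, 0, 0, 0); (0, 1, 1, 1, 2, 1); (3, 0, 0, 0, 0, 0))


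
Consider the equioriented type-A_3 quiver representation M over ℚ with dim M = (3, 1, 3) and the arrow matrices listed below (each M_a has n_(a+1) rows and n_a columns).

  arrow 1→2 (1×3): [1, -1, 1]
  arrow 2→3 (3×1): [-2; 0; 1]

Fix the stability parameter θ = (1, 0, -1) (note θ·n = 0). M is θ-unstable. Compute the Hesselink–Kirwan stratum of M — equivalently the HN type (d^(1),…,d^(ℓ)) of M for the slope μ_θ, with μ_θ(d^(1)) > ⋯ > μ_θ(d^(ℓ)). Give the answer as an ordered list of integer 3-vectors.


Via rank(M_{q-1}∘⋯∘M_p): M ≅ I[1,1]^2, I[1,3], I[3,3]^2.
μ_θ-semistable layers: μ^(1)=1; μ^(2)=0; μ^(3)=-1

((2, 0, 0); (1, 1, 1); (0, 0, 2))


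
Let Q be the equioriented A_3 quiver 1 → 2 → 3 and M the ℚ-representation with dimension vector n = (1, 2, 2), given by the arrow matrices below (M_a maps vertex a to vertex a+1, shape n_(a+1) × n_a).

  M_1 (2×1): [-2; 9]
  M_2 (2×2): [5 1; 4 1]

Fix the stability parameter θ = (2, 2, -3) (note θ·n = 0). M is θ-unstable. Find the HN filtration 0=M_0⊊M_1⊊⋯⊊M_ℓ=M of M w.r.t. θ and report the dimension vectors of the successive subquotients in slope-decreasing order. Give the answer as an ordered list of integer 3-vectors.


Barcode: M ≅ I[1,3], I[2,3]. HN layers by μ_θ (2 steps, strictly decreasing):
  μ^(1)=1/3; μ^(2)=-1/2

((1, 1, 1); (0, 1, 1))


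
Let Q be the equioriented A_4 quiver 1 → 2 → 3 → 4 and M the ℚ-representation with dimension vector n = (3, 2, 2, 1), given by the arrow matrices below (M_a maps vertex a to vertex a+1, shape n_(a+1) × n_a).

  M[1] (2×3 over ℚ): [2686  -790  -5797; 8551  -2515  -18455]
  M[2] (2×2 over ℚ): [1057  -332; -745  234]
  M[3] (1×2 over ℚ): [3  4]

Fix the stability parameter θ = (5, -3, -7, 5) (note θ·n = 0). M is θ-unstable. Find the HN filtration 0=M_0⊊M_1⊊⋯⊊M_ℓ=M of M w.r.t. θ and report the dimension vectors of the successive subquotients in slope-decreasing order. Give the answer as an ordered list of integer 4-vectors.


Interval decomposition of M: I[1,1], I[1,3], I[1,4].
HN type (ℓ=2): μ^(1)=5; μ^(2)=-5/3

((1, 0, 0, 1); (2, 2, 2, 0))


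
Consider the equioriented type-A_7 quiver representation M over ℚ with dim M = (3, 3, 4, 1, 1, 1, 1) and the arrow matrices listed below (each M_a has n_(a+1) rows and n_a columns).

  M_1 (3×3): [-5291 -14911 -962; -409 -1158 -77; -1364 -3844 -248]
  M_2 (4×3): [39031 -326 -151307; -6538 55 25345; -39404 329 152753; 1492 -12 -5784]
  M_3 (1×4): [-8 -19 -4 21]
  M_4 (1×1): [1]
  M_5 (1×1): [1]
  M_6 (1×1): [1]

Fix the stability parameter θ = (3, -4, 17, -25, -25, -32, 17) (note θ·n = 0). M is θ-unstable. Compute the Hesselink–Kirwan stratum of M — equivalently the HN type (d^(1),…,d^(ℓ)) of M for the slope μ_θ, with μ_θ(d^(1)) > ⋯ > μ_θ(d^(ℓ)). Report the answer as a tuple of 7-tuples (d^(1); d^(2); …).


Via rank(M_{q-1}∘⋯∘M_p): M ≅ I[1,1], I[1,3], I[1,7], I[2,2], I[3,3]^2.
μ_θ-semistable layers: μ^(1)=17; μ^(2)=3; μ^(3)=-1/2; μ^(4)=-4; μ^(5)=-11

((0, 0, 3, 0, 0, 0, 1); (1, 0, 0, 0, 0, 0, 0); (1, 1, 0, 0, 0, 0, 0); (0, 1, 0, 0, 0, 0, 0); (1, 1, 1, 1, 1, 1, 0))


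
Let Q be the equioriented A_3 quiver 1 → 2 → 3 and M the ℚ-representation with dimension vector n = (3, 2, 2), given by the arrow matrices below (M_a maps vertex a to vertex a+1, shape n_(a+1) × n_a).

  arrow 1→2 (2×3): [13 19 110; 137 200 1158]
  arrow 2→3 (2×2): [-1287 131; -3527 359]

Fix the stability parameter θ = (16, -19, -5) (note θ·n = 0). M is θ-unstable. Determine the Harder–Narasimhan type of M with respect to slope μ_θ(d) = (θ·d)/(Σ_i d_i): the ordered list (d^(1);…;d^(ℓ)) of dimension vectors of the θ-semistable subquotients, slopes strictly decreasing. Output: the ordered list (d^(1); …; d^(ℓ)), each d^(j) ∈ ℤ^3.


Barcode: M ≅ I[1,1], I[1,3]^2. HN layers by μ_θ (2 steps, strictly decreasing):
  μ^(1)=16; μ^(2)=-8/3

((1, 0, 0); (2, 2, 2))


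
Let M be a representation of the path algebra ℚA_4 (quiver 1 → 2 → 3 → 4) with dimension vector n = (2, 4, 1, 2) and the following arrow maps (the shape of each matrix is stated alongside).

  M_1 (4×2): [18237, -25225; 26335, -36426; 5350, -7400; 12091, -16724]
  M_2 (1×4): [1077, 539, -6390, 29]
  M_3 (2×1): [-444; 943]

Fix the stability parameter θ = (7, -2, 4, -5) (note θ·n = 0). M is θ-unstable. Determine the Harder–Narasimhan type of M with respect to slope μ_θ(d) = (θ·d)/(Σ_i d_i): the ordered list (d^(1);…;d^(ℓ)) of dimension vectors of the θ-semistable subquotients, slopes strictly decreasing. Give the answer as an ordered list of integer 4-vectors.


Interval decomposition of M: I[1,2], I[1,4], I[2,2]^2, I[4,4].
HN type (ℓ=4): μ^(1)=5/2; μ^(2)=1; μ^(3)=-2; μ^(4)=-5

((1, 1, 0, 0); (1, 1, 1, 1); (0, 2, 0, 0); (0, 0, 0, 1))


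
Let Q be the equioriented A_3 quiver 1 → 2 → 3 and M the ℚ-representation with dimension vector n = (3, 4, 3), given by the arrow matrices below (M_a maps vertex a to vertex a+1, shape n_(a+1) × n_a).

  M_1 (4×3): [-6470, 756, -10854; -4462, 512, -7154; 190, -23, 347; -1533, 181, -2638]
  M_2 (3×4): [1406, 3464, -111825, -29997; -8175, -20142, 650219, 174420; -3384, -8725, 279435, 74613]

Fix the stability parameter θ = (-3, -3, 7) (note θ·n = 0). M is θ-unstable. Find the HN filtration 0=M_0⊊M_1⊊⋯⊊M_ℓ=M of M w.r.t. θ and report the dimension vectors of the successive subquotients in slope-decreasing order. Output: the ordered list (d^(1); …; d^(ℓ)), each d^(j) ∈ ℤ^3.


Barcode: M ≅ I[1,1], I[1,3]^2, I[2,2], I[2,3]. HN layers by μ_θ (2 steps, strictly decreasing):
  μ^(1)=7; μ^(2)=-3

((0, 0, 3); (3, 4, 0))


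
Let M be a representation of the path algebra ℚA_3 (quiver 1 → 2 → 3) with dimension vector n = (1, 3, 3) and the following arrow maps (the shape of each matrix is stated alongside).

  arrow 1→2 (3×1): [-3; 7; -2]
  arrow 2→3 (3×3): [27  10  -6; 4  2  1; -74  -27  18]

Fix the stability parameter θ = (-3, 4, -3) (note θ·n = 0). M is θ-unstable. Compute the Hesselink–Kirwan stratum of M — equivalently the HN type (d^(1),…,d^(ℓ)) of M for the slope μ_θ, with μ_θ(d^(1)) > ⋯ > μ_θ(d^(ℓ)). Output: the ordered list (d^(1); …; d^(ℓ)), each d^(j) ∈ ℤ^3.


Via rank(M_{q-1}∘⋯∘M_p): M ≅ I[1,3], I[2,3]^2.
μ_θ-semistable layers: μ^(1)=1/2; μ^(2)=-3

((0, 3, 3); (1, 0, 0))


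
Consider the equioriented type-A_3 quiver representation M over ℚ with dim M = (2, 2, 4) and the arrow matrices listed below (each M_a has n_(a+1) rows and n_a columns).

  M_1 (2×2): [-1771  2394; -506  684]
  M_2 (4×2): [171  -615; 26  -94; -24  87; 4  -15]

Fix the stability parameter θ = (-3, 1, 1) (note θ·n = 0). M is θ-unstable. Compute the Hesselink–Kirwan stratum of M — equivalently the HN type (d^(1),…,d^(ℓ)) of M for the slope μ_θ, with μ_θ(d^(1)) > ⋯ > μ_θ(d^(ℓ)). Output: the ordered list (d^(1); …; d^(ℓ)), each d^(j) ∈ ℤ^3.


Barcode: M ≅ I[1,1], I[1,3], I[2,3], I[3,3]^2. HN layers by μ_θ (2 steps, strictly decreasing):
  μ^(1)=1; μ^(2)=-3

((0, 2, 4); (2, 0, 0))


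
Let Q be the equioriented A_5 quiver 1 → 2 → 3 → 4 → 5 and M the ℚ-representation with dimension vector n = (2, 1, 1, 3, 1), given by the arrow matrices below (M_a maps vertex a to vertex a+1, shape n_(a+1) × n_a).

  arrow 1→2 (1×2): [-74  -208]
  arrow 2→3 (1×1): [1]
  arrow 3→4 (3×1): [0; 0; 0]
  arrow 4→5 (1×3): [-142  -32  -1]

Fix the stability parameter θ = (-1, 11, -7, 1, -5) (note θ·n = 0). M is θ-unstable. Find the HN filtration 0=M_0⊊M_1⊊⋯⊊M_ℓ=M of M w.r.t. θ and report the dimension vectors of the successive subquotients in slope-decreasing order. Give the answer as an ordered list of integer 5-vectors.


Barcode: M ≅ I[1,1], I[1,3], I[4,4]^2, I[4,5]. HN layers by μ_θ (4 steps, strictly decreasing):
  μ^(1)=2; μ^(2)=1; μ^(3)=-1; μ^(4)=-2

((0, 1, 1, 0, 0); (0, 0, 0, 2, 0); (2, 0, 0, 0, 0); (0, 0, 0, 1, 1))


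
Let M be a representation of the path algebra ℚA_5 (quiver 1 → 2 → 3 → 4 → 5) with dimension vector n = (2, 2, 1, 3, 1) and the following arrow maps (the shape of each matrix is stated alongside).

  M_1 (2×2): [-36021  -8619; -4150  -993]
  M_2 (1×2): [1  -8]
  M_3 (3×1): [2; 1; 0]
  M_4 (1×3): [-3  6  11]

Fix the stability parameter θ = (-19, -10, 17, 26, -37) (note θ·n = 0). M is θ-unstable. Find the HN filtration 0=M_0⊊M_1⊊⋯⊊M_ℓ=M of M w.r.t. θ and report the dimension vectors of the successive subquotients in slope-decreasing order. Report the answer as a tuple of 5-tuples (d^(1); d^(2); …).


Barcode: M ≅ I[1,2], I[1,4], I[4,4], I[4,5]. HN layers by μ_θ (5 steps, strictly decreasing):
  μ^(1)=26; μ^(2)=17; μ^(3)=-11/2; μ^(4)=-10; μ^(5)=-19

((0, 0, 0, 2, 0); (0, 0, 1, 0, 0); (0, 0, 0, 1, 1); (0, 2, 0, 0, 0); (2, 0, 0, 0, 0))


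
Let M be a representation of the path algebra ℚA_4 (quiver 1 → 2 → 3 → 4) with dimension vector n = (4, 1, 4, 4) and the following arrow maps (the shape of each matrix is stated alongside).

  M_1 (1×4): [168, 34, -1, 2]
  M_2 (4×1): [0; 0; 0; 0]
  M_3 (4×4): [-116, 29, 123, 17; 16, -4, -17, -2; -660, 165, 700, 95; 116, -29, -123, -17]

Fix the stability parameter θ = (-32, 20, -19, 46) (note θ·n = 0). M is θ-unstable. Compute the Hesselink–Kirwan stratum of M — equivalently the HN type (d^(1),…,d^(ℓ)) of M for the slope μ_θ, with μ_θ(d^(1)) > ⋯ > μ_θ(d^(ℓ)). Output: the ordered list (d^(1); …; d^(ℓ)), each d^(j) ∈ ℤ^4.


Via rank(M_{q-1}∘⋯∘M_p): M ≅ I[1,1]^3, I[1,2], I[3,3]^2, I[3,4]^2, I[4,4]^2.
μ_θ-semistable layers: μ^(1)=46; μ^(2)=20; μ^(3)=-19; μ^(4)=-32

((0, 0, 0, 4); (0, 1, 0, 0); (0, 0, 4, 0); (4, 0, 0, 0))


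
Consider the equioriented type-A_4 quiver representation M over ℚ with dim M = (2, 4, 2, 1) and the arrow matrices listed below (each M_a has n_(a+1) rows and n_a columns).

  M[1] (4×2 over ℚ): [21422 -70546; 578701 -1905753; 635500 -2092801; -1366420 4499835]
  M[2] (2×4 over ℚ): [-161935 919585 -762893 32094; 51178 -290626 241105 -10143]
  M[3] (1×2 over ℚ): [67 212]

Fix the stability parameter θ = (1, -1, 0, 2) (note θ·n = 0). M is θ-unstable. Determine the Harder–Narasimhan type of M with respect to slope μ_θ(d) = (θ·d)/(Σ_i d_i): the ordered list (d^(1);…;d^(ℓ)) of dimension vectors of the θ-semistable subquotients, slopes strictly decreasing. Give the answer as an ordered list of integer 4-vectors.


Barcode: M ≅ I[1,2], I[1,4], I[2,2], I[2,3]. HN layers by μ_θ (3 steps, strictly decreasing):
  μ^(1)=2; μ^(2)=0; μ^(3)=-1

((0, 0, 0, 1); (2, 2, 2, 0); (0, 2, 0, 0))


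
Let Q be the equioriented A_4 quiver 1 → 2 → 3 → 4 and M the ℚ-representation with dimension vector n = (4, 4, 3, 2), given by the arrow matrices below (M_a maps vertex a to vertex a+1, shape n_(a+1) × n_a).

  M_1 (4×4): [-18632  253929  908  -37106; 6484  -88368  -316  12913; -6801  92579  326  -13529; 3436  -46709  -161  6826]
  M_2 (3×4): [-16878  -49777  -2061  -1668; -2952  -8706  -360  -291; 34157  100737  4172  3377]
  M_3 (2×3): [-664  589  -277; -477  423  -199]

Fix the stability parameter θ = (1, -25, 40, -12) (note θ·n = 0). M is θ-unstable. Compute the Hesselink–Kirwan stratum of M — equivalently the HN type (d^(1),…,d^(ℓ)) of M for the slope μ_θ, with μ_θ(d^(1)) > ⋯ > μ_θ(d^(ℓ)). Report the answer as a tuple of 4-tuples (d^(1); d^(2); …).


Via rank(M_{q-1}∘⋯∘M_p): M ≅ I[1,2], I[1,3], I[1,4]^2.
μ_θ-semistable layers: μ^(1)=40; μ^(2)=14; μ^(3)=-12

((0, 0, 1, 0); (0, 0, 2, 2); (4, 4, 0, 0))


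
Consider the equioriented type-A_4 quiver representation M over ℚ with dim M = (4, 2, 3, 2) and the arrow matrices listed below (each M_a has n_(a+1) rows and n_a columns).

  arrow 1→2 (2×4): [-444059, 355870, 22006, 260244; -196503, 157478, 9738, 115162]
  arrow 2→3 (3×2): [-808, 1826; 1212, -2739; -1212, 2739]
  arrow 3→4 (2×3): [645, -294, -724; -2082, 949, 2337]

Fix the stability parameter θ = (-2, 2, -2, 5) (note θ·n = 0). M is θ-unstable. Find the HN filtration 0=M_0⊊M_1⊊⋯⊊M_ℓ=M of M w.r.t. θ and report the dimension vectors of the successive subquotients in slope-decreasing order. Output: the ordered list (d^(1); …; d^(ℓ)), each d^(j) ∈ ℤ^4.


Via rank(M_{q-1}∘⋯∘M_p): M ≅ I[1,1]^2, I[1,2], I[1,3], I[3,4]^2.
μ_θ-semistable layers: μ^(1)=5; μ^(2)=2; μ^(3)=0; μ^(4)=-2

((0, 0, 0, 2); (0, 1, 0, 0); (0, 1, 1, 0); (4, 0, 2, 0))


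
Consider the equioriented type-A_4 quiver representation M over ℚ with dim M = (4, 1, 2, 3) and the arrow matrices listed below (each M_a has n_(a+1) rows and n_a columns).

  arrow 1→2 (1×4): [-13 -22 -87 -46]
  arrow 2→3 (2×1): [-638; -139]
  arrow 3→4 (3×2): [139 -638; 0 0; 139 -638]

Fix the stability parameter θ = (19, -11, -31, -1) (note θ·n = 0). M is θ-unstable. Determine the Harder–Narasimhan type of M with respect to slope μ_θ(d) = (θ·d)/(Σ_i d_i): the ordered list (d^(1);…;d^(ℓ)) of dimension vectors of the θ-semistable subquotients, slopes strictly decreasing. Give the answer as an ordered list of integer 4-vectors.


Via rank(M_{q-1}∘⋯∘M_p): M ≅ I[1,1]^3, I[1,3], I[3,4], I[4,4]^2.
μ_θ-semistable layers: μ^(1)=19; μ^(2)=-1; μ^(3)=-23/3; μ^(4)=-31

((3, 0, 0, 0); (0, 0, 0, 3); (1, 1, 1, 0); (0, 0, 1, 0))


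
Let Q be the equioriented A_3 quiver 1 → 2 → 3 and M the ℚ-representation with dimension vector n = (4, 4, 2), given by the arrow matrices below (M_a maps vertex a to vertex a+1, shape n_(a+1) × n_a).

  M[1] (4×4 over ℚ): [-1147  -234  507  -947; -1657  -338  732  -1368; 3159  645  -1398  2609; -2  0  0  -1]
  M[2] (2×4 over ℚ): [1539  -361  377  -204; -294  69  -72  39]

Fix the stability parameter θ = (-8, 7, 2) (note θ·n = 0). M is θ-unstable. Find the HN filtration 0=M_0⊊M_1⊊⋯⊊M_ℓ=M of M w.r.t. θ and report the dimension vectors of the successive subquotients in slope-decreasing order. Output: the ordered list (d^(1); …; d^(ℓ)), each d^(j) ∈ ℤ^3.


Barcode: M ≅ I[1,2]^2, I[1,3]^2. HN layers by μ_θ (3 steps, strictly decreasing):
  μ^(1)=7; μ^(2)=9/2; μ^(3)=-8

((0, 2, 0); (0, 2, 2); (4, 0, 0))


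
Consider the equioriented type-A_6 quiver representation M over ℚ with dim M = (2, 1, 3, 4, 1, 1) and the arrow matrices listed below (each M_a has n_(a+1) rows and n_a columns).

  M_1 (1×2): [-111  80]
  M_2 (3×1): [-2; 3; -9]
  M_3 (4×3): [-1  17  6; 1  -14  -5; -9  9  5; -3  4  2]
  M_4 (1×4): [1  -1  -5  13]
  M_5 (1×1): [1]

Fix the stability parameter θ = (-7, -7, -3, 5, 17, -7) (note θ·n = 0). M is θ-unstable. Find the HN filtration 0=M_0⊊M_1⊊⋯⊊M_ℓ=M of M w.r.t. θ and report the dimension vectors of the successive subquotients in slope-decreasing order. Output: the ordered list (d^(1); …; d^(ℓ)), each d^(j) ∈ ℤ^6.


Barcode: M ≅ I[1,1], I[1,6], I[3,4]^2, I[4,4]. HN layers by μ_θ (3 steps, strictly decreasing):
  μ^(1)=5; μ^(2)=-3; μ^(3)=-7

((0, 0, 0, 4, 1, 1); (0, 0, 3, 0, 0, 0); (2, 1, 0, 0, 0, 0))


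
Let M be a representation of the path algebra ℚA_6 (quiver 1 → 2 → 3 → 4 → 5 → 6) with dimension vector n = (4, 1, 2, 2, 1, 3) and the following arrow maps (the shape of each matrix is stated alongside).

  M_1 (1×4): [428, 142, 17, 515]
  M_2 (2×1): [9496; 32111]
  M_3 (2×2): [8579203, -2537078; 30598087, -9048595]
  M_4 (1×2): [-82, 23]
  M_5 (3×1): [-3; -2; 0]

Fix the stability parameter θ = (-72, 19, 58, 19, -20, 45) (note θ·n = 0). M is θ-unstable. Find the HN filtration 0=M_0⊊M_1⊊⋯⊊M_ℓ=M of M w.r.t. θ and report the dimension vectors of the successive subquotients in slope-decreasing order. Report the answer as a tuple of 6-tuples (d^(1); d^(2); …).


Via rank(M_{q-1}∘⋯∘M_p): M ≅ I[1,1]^3, I[1,6], I[3,4], I[6,6]^2.
μ_θ-semistable layers: μ^(1)=45; μ^(2)=77/2; μ^(3)=19; μ^(4)=-72

((0, 0, 0, 0, 0, 3); (0, 0, 1, 1, 0, 0); (0, 1, 1, 1, 1, 0); (4, 0, 0, 0, 0, 0))


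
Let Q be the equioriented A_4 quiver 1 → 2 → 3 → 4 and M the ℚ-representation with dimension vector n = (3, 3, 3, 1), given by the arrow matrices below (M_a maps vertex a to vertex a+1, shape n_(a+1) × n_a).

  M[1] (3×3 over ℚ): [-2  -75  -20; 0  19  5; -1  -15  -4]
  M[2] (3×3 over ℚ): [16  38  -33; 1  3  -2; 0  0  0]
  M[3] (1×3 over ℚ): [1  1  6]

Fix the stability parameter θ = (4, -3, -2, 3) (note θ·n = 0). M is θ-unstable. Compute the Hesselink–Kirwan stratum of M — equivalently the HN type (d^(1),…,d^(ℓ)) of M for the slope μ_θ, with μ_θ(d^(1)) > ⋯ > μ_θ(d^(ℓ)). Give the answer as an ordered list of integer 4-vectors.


Barcode: M ≅ I[1,2], I[1,3], I[1,4], I[3,3]. HN layers by μ_θ (4 steps, strictly decreasing):
  μ^(1)=3; μ^(2)=1/2; μ^(3)=-1/3; μ^(4)=-2

((0, 0, 0, 1); (1, 1, 0, 0); (2, 2, 2, 0); (0, 0, 1, 0))


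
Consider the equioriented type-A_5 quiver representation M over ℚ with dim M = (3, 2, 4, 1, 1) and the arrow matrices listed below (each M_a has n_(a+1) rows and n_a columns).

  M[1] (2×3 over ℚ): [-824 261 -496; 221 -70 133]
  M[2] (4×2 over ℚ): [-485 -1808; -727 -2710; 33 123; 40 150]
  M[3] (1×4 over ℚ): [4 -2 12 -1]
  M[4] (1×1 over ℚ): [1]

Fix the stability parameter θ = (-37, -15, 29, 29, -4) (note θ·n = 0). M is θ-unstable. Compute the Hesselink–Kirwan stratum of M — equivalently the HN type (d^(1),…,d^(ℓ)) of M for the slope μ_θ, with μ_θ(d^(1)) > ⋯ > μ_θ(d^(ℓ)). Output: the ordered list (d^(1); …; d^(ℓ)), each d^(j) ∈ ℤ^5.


Via rank(M_{q-1}∘⋯∘M_p): M ≅ I[1,1], I[1,3], I[1,5], I[3,3]^2.
μ_θ-semistable layers: μ^(1)=29; μ^(2)=18; μ^(3)=-15; μ^(4)=-37

((0, 0, 3, 0, 0); (0, 0, 1, 1, 1); (0, 2, 0, 0, 0); (3, 0, 0, 0, 0))


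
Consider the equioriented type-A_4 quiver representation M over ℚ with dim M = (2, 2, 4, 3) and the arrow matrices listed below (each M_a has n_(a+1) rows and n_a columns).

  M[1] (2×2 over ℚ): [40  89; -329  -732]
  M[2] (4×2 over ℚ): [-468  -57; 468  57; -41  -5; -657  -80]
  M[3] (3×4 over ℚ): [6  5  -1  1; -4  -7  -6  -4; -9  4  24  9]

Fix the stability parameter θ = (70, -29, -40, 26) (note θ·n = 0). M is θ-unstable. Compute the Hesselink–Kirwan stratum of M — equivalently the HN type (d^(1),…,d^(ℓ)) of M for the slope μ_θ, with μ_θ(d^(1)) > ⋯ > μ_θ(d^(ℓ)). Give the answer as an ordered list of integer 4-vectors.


Barcode: M ≅ I[1,4]^2, I[3,3], I[3,4]. HN layers by μ_θ (3 steps, strictly decreasing):
  μ^(1)=26; μ^(2)=1/3; μ^(3)=-40

((0, 0, 0, 3); (2, 2, 2, 0); (0, 0, 2, 0))


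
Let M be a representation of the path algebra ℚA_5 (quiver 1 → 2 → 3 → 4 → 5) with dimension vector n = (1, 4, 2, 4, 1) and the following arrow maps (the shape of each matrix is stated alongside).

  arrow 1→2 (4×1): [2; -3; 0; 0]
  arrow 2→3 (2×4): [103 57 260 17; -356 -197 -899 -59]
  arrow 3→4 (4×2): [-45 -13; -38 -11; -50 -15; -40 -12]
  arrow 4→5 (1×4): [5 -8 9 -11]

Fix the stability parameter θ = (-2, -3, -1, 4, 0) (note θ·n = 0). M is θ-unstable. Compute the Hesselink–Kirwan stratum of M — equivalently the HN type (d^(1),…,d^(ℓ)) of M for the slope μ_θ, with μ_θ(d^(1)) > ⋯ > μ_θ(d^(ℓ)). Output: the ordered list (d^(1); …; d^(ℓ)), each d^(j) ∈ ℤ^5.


Barcode: M ≅ I[1,5], I[2,2]^2, I[2,4], I[4,4]^2. HN layers by μ_θ (5 steps, strictly decreasing):
  μ^(1)=4; μ^(2)=2; μ^(3)=-1; μ^(4)=-5/2; μ^(5)=-3

((0, 0, 0, 3, 0); (0, 0, 0, 1, 1); (0, 0, 2, 0, 0); (1, 1, 0, 0, 0); (0, 3, 0, 0, 0))


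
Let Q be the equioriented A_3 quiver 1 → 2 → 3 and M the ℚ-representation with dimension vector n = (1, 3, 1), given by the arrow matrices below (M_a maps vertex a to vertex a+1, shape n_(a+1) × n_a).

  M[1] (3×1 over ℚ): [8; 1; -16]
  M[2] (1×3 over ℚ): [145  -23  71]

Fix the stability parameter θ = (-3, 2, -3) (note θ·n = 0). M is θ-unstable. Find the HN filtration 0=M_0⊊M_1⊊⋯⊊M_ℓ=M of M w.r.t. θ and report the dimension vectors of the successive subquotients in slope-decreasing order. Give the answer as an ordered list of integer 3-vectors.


Interval decomposition of M: I[1,3], I[2,2]^2.
HN type (ℓ=3): μ^(1)=2; μ^(2)=-1/2; μ^(3)=-3

((0, 2, 0); (0, 1, 1); (1, 0, 0))


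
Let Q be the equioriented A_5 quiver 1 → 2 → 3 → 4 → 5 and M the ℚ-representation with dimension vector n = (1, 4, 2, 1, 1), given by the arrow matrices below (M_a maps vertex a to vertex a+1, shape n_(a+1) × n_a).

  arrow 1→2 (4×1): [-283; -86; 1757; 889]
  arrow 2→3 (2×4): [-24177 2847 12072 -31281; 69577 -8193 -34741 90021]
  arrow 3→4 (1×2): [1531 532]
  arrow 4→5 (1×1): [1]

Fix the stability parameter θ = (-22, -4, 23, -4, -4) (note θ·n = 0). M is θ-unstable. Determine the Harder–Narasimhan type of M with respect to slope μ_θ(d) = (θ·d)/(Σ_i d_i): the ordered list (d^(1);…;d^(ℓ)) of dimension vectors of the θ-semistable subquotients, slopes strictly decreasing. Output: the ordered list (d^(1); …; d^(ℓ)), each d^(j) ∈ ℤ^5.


Via rank(M_{q-1}∘⋯∘M_p): M ≅ I[1,5], I[2,2]^2, I[2,3].
μ_θ-semistable layers: μ^(1)=23; μ^(2)=5; μ^(3)=-4; μ^(4)=-22

((0, 0, 1, 0, 0); (0, 0, 1, 1, 1); (0, 4, 0, 0, 0); (1, 0, 0, 0, 0))


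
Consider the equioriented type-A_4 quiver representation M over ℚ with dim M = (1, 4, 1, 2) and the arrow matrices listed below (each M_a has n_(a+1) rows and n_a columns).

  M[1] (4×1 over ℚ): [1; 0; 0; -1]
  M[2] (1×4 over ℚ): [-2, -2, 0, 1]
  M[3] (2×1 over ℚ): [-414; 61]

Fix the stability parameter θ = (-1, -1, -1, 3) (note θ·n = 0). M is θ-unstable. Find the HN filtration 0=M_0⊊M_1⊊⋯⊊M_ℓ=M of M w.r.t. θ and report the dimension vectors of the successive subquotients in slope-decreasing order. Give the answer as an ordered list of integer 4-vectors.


Via rank(M_{q-1}∘⋯∘M_p): M ≅ I[1,4], I[2,2]^3, I[4,4].
μ_θ-semistable layers: μ^(1)=3; μ^(2)=-1

((0, 0, 0, 2); (1, 4, 1, 0))


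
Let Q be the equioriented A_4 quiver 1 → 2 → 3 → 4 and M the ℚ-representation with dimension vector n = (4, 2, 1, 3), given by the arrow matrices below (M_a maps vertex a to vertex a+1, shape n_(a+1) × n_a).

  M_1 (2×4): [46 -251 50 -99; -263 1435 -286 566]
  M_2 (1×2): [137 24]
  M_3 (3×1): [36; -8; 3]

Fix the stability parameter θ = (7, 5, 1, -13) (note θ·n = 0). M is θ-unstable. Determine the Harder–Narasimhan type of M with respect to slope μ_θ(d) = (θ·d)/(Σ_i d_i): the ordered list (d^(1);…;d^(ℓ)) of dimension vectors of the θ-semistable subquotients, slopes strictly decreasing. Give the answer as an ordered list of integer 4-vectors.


Interval decomposition of M: I[1,1]^2, I[1,2], I[1,4], I[4,4]^2.
HN type (ℓ=4): μ^(1)=7; μ^(2)=6; μ^(3)=0; μ^(4)=-13

((2, 0, 0, 0); (1, 1, 0, 0); (1, 1, 1, 1); (0, 0, 0, 2))


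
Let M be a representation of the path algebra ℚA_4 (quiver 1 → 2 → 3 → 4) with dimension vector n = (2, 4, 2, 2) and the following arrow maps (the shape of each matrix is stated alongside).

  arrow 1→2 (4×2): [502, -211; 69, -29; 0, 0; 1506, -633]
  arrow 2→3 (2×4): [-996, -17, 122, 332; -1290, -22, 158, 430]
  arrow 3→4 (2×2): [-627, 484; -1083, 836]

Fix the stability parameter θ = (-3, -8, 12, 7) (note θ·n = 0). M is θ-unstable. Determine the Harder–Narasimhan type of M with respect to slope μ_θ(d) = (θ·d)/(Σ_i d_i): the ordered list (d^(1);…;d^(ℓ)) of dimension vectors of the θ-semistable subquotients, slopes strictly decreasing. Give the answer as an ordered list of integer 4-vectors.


Interval decomposition of M: I[1,2], I[1,4], I[2,2], I[2,3], I[4,4].
HN type (ℓ=5): μ^(1)=12; μ^(2)=19/2; μ^(3)=7; μ^(4)=-11/2; μ^(5)=-8

((0, 0, 1, 0); (0, 0, 1, 1); (0, 0, 0, 1); (2, 2, 0, 0); (0, 2, 0, 0))


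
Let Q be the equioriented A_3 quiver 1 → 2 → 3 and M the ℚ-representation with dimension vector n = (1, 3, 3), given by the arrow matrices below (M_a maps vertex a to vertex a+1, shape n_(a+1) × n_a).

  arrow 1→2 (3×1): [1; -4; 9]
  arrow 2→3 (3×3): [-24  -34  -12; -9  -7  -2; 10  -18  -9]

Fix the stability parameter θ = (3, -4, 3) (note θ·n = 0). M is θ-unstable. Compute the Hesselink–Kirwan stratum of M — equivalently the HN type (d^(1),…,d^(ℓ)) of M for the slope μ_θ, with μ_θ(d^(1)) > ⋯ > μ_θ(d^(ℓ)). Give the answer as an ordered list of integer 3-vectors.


Interval decomposition of M: I[1,3], I[2,3]^2.
HN type (ℓ=3): μ^(1)=3; μ^(2)=-1/2; μ^(3)=-4

((0, 0, 3); (1, 1, 0); (0, 2, 0))


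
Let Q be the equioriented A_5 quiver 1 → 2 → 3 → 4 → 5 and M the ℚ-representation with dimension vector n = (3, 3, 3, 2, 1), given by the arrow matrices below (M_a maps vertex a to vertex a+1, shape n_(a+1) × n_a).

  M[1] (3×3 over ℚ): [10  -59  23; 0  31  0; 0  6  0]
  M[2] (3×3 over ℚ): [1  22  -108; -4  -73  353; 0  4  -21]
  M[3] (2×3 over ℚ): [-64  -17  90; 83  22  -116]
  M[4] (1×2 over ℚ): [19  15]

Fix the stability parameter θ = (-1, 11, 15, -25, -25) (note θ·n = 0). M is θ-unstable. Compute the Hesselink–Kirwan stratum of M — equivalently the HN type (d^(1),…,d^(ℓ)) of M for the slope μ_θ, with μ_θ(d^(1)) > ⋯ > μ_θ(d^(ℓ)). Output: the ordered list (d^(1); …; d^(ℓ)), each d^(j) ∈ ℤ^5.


Interval decomposition of M: I[1,1], I[1,4], I[1,5], I[2,3].
HN type (ℓ=5): μ^(1)=15; μ^(2)=11; μ^(3)=1/3; μ^(4)=-1; μ^(5)=-5

((0, 0, 1, 0, 0); (0, 1, 0, 0, 0); (0, 1, 1, 1, 0); (2, 0, 0, 0, 0); (1, 1, 1, 1, 1))
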